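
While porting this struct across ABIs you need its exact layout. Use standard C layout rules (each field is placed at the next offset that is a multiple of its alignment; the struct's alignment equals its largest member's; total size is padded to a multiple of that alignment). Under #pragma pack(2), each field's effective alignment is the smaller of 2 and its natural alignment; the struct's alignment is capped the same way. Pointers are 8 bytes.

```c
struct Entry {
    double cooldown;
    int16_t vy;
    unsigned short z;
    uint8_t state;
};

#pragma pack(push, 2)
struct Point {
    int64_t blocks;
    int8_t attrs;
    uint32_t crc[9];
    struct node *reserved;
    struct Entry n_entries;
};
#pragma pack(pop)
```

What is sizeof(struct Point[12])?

840

Entry: cooldown at 0 (size 8, align 8) → ends 8; vy at 8 (size 2, align 2) → ends 10; z at 10 (size 2, align 2) → ends 12; state at 12 (size 1, align 1) → ends 13; tail pad 3 to reach multiple of 8; total 16 bytes, alignment 8
blocks at 0 (size 8, align 2) → ends 8
attrs at 8 (size 1, align 1) → ends 9
pad 1 to align 2 for crc
crc at 10 (size 36, align 2) → ends 46
reserved at 46 (size 8, align 2) → ends 54
n_entries at 54 (size 16, align 2) → ends 70
total 70 bytes, alignment 2
array of 12: 12 × 70 = 840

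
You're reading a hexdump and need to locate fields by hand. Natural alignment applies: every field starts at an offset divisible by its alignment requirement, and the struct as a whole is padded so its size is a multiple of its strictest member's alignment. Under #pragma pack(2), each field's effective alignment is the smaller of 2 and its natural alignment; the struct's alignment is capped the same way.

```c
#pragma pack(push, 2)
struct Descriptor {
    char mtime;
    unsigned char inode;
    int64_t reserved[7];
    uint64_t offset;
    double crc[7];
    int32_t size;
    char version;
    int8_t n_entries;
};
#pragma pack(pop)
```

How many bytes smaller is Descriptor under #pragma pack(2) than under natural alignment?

8

natural layout:
  mtime at 0 (size 1, align 1) → ends 1
  inode at 1 (size 1, align 1) → ends 2
  pad 6 to align 8 for reserved
  reserved at 8 (size 56, align 8) → ends 64
  offset at 64 (size 8, align 8) → ends 72
  crc at 72 (size 56, align 8) → ends 128
  size at 128 (size 4, align 4) → ends 132
  version at 132 (size 1, align 1) → ends 133
  n_entries at 133 (size 1, align 1) → ends 134
  tail pad 2 to reach multiple of 8
  total 136 bytes, alignment 8
packed(2) layout:
  mtime at 0 (size 1, align 1) → ends 1
  inode at 1 (size 1, align 1) → ends 2
  reserved at 2 (size 56, align 2) → ends 58
  offset at 58 (size 8, align 2) → ends 66
  crc at 66 (size 56, align 2) → ends 122
  size at 122 (size 4, align 2) → ends 126
  version at 126 (size 1, align 1) → ends 127
  n_entries at 127 (size 1, align 1) → ends 128
  total 128 bytes, alignment 2
136 − 128 = 8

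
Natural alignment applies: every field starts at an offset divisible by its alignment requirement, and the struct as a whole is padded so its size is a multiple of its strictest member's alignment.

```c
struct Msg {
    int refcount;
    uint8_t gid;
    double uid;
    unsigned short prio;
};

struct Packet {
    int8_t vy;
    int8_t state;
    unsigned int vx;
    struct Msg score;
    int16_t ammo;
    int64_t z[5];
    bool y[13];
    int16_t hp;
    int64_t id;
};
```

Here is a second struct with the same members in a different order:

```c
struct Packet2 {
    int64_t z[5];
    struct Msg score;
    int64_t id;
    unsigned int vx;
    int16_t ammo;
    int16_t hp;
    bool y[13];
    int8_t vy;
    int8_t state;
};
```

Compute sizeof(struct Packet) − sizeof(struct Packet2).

Msg: @0: refcount [4B, align 4] → 4; @4: gid [1B, align 1] → 5; +3 pad (align 8); @8: uid [8B, align 8] → 16; @16: prio [2B, align 2] → 18; +6 tail pad (align 8); size 24, align 8
@0: vy [1B, align 1] → 1
@1: state [1B, align 1] → 2
+2 pad (align 4)
@4: vx [4B, align 4] → 8
@8: score [24B, align 8] → 32
@32: ammo [2B, align 2] → 34
+6 pad (align 8)
@40: z [40B, align 8] → 80
@80: y [13B, align 1] → 93
+1 pad (align 2)
@94: hp [2B, align 2] → 96
@96: id [8B, align 8] → 104
size 104, align 8
— Packet2 —
@0: z [40B, align 8] → 40
@40: score [24B, align 8] → 64
@64: id [8B, align 8] → 72
@72: vx [4B, align 4] → 76
@76: ammo [2B, align 2] → 78
@78: hp [2B, align 2] → 80
@80: y [13B, align 1] → 93
@93: vy [1B, align 1] → 94
@94: state [1B, align 1] → 95
+1 tail pad (align 8)
size 96, align 8
104 − 96 = 8

8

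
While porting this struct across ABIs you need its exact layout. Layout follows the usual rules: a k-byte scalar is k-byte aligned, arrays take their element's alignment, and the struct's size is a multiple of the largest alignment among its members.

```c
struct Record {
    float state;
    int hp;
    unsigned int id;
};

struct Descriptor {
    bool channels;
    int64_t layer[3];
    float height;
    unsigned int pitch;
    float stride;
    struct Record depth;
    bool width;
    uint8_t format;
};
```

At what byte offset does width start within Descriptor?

Record: state at 0 (size 4, align 4) → ends 4; hp at 4 (size 4, align 4) → ends 8; id at 8 (size 4, align 4) → ends 12; total 12 bytes, alignment 4
channels at 0 (size 1, align 1) → ends 1
pad 7 to align 8 for layer
layer at 8 (size 24, align 8) → ends 32
height at 32 (size 4, align 4) → ends 36
pitch at 36 (size 4, align 4) → ends 40
stride at 40 (size 4, align 4) → ends 44
depth at 44 (size 12, align 4) → ends 56
width at 56 (size 1, align 1) → ends 57

56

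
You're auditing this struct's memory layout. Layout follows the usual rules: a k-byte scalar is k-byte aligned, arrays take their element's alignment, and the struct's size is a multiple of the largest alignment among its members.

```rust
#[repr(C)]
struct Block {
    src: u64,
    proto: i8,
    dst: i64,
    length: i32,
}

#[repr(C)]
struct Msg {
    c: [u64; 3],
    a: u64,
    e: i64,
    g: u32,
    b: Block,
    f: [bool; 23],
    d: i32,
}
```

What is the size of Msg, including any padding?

Block: 0..8  src  (8B, 8-aligned); 8..9  proto  (1B, 1-aligned); 9..16  -- padding (7B); 16..24  dst  (8B, 8-aligned); 24..28  length  (4B, 4-aligned); 28..32  -- tail padding (4B); sizeof = 32, alignof = 8
0..24  c  (24B, 8-aligned)
24..32  a  (8B, 8-aligned)
32..40  e  (8B, 8-aligned)
40..44  g  (4B, 4-aligned)
44..48  -- padding (4B)
48..80  b  (32B, 8-aligned)
80..103  f  (23B, 1-aligned)
103..104  -- padding (1B)
104..108  d  (4B, 4-aligned)
108..112  -- tail padding (4B)
sizeof = 112, alignof = 8

112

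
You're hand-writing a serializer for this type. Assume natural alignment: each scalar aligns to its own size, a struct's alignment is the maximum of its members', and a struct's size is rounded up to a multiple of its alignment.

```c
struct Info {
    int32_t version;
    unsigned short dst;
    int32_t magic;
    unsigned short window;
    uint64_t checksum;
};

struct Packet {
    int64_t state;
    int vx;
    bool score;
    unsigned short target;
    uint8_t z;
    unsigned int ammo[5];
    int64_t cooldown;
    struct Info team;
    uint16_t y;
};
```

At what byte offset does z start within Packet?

Info: 0..4  version  (4B, 4-aligned); 4..6  dst  (2B, 2-aligned); 6..8  -- padding (2B); 8..12  magic  (4B, 4-aligned); 12..14  window  (2B, 2-aligned); 14..16  -- padding (2B); 16..24  checksum  (8B, 8-aligned); sizeof = 24, alignof = 8
0..8  state  (8B, 8-aligned)
8..12  vx  (4B, 4-aligned)
12..13  score  (1B, 1-aligned)
13..14  -- padding (1B)
14..16  target  (2B, 2-aligned)
16..17  z  (1B, 1-aligned)

16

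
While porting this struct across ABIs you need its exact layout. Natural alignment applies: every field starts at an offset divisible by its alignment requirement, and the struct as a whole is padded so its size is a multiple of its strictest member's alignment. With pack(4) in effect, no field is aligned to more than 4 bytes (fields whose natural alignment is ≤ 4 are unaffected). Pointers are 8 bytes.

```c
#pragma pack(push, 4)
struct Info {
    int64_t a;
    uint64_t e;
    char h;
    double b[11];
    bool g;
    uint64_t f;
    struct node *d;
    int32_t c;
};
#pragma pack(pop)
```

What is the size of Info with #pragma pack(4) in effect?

132

0..8  a  (8B, 4-aligned)
8..16  e  (8B, 4-aligned)
16..17  h  (1B, 1-aligned)
17..20  -- padding (3B)
20..108  b  (88B, 4-aligned)
108..109  g  (1B, 1-aligned)
109..112  -- padding (3B)
112..120  f  (8B, 4-aligned)
120..128  d  (8B, 4-aligned)
128..132  c  (4B, 4-aligned)
sizeof = 132, alignof = 4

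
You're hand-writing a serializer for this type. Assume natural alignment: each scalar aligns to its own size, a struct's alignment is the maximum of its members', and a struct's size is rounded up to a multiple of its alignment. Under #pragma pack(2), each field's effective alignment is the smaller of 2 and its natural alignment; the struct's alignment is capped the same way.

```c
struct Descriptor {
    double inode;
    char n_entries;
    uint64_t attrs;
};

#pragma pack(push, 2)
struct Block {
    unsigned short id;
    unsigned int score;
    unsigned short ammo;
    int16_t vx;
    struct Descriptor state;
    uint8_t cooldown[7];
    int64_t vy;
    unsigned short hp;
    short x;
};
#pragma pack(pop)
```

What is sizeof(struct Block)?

54 bytes

Descriptor: 0..8  inode  (8B, 8-aligned); 8..9  n_entries  (1B, 1-aligned); 9..16  -- padding (7B); 16..24  attrs  (8B, 8-aligned); sizeof = 24, alignof = 8
0..2  id  (2B, 2-aligned)
2..6  score  (4B, 2-aligned)
6..8  ammo  (2B, 2-aligned)
8..10  vx  (2B, 2-aligned)
10..34  state  (24B, 2-aligned)
34..41  cooldown  (7B, 1-aligned)
41..42  -- padding (1B)
42..50  vy  (8B, 2-aligned)
50..52  hp  (2B, 2-aligned)
52..54  x  (2B, 2-aligned)
sizeof = 54, alignof = 2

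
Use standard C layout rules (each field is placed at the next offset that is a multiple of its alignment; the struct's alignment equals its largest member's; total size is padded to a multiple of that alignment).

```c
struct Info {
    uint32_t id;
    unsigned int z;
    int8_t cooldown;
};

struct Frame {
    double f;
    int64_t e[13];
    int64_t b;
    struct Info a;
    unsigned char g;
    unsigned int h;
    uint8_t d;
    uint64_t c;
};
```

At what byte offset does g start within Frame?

Info: @0: id [4B, align 4] → 4; @4: z [4B, align 4] → 8; @8: cooldown [1B, align 1] → 9; +3 tail pad (align 4); size 12, align 4
@0: f [8B, align 8] → 8
@8: e [104B, align 8] → 112
@112: b [8B, align 8] → 120
@120: a [12B, align 4] → 132
@132: g [1B, align 1] → 133

132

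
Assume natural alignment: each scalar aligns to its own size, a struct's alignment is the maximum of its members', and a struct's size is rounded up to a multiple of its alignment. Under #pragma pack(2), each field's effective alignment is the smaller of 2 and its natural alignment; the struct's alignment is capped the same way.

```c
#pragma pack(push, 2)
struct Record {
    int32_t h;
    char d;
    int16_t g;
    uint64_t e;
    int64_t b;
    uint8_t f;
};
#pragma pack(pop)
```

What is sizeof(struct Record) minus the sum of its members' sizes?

0..4  h  (4B, 2-aligned)
4..5  d  (1B, 1-aligned)
5..6  -- padding (1B)
6..8  g  (2B, 2-aligned)
8..16  e  (8B, 2-aligned)
16..24  b  (8B, 2-aligned)
24..25  f  (1B, 1-aligned)
25..26  -- tail padding (1B)
sizeof = 26, alignof = 2
data bytes 24, size 26 → padding 2

2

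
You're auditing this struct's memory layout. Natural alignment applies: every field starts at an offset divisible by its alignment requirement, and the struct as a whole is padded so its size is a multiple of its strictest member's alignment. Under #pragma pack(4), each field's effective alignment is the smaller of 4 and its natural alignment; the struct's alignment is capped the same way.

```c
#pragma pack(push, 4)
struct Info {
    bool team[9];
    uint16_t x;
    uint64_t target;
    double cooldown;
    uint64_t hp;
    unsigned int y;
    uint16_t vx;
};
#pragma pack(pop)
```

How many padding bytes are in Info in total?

team at 0 (size 9, align 1) → ends 9
pad 1 to align 2 for x
x at 10 (size 2, align 2) → ends 12
target at 12 (size 8, align 4) → ends 20
cooldown at 20 (size 8, align 4) → ends 28
hp at 28 (size 8, align 4) → ends 36
y at 36 (size 4, align 4) → ends 40
vx at 40 (size 2, align 2) → ends 42
tail pad 2 to reach multiple of 4
total 44 bytes, alignment 4
data bytes 41, size 44 → padding 3

3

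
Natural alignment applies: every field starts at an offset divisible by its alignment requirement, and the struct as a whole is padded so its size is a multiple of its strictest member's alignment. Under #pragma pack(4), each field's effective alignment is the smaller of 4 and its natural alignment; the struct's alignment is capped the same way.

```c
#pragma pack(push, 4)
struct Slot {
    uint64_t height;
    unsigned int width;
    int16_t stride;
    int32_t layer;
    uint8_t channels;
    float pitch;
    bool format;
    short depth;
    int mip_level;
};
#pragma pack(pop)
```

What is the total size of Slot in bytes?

36 bytes

0..8  height  (8B, 4-aligned)
8..12  width  (4B, 4-aligned)
12..14  stride  (2B, 2-aligned)
14..16  -- padding (2B)
16..20  layer  (4B, 4-aligned)
20..21  channels  (1B, 1-aligned)
21..24  -- padding (3B)
24..28  pitch  (4B, 4-aligned)
28..29  format  (1B, 1-aligned)
29..30  -- padding (1B)
30..32  depth  (2B, 2-aligned)
32..36  mip_level  (4B, 4-aligned)
sizeof = 36, alignof = 4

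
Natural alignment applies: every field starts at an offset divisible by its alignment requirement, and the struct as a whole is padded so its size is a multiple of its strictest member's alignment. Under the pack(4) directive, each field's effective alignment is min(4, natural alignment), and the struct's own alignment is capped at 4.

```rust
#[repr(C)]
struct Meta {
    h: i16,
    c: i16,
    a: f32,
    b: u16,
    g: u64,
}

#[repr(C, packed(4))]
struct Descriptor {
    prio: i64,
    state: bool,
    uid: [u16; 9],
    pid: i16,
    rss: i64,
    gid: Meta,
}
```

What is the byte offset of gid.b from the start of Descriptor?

48

Meta: 0..2  h  (2B, 2-aligned); 2..4  c  (2B, 2-aligned); 4..8  a  (4B, 4-aligned); 8..10  b  (2B, 2-aligned); 10..16  -- padding (6B); 16..24  g  (8B, 8-aligned); sizeof = 24, alignof = 8
0..8  prio  (8B, 4-aligned)
8..9  state  (1B, 1-aligned)
9..10  -- padding (1B)
10..28  uid  (18B, 2-aligned)
28..30  pid  (2B, 2-aligned)
30..32  -- padding (2B)
32..40  rss  (8B, 4-aligned)
40..64  gid  (24B, 4-aligned)
within Meta: b at 8
40 + 8 = 48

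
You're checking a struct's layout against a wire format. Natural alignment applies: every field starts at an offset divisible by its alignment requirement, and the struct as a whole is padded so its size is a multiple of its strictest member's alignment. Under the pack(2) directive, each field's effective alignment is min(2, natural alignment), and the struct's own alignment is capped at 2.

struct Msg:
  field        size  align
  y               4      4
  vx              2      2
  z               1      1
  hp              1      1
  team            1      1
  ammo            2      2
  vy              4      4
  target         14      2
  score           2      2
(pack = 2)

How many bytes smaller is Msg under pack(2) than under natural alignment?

natural layout:
  y at 0 (size 4, align 4) → ends 4
  vx at 4 (size 2, align 2) → ends 6
  z at 6 (size 1, align 1) → ends 7
  hp at 7 (size 1, align 1) → ends 8
  team at 8 (size 1, align 1) → ends 9
  pad 1 to align 2 for ammo
  ammo at 10 (size 2, align 2) → ends 12
  vy at 12 (size 4, align 4) → ends 16
  target at 16 (size 14, align 2) → ends 30
  score at 30 (size 2, align 2) → ends 32
  total 32 bytes, alignment 4
packed(2) layout:
  y at 0 (size 4, align 2) → ends 4
  vx at 4 (size 2, align 2) → ends 6
  z at 6 (size 1, align 1) → ends 7
  hp at 7 (size 1, align 1) → ends 8
  team at 8 (size 1, align 1) → ends 9
  pad 1 to align 2 for ammo
  ammo at 10 (size 2, align 2) → ends 12
  vy at 12 (size 4, align 2) → ends 16
  target at 16 (size 14, align 2) → ends 30
  score at 30 (size 2, align 2) → ends 32
  total 32 bytes, alignment 2
32 − 32 = 0

0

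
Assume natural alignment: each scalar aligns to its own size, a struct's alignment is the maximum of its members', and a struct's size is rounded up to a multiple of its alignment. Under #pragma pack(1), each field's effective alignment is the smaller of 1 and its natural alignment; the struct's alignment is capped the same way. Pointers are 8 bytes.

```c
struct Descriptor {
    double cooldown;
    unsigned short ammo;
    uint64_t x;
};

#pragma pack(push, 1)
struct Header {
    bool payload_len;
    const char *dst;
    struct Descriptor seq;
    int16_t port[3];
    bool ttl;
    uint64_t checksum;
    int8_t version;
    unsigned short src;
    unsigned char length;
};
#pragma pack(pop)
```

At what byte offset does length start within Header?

51

Descriptor: @0: cooldown [8B, align 8] → 8; @8: ammo [2B, align 2] → 10; +6 pad (align 8); @16: x [8B, align 8] → 24; size 24, align 8
@0: payload_len [1B, align 1] → 1
@1: dst [8B, align 1] → 9
@9: seq [24B, align 1] → 33
@33: port [6B, align 1] → 39
@39: ttl [1B, align 1] → 40
@40: checksum [8B, align 1] → 48
@48: version [1B, align 1] → 49
@49: src [2B, align 1] → 51
@51: length [1B, align 1] → 52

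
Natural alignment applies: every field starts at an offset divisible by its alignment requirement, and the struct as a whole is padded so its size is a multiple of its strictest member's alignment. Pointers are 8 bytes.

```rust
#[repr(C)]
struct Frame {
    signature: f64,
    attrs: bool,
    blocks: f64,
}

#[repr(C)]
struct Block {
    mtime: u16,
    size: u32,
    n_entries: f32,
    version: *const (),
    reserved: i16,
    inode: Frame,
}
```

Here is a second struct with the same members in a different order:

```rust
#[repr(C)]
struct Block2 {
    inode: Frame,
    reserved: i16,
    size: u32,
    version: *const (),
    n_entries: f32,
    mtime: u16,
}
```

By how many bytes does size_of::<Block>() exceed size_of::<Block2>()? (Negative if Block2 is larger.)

Frame: 0..8  signature  (8B, 8-aligned); 8..9  attrs  (1B, 1-aligned); 9..16  -- padding (7B); 16..24  blocks  (8B, 8-aligned); sizeof = 24, alignof = 8
0..2  mtime  (2B, 2-aligned)
2..4  -- padding (2B)
4..8  size  (4B, 4-aligned)
8..12  n_entries  (4B, 4-aligned)
12..16  -- padding (4B)
16..24  version  (8B, 8-aligned)
24..26  reserved  (2B, 2-aligned)
26..32  -- padding (6B)
32..56  inode  (24B, 8-aligned)
sizeof = 56, alignof = 8
— Block2 —
0..24  inode  (24B, 8-aligned)
24..26  reserved  (2B, 2-aligned)
26..28  -- padding (2B)
28..32  size  (4B, 4-aligned)
32..40  version  (8B, 8-aligned)
40..44  n_entries  (4B, 4-aligned)
44..46  mtime  (2B, 2-aligned)
46..48  -- tail padding (2B)
sizeof = 48, alignof = 8
56 − 48 = 8

8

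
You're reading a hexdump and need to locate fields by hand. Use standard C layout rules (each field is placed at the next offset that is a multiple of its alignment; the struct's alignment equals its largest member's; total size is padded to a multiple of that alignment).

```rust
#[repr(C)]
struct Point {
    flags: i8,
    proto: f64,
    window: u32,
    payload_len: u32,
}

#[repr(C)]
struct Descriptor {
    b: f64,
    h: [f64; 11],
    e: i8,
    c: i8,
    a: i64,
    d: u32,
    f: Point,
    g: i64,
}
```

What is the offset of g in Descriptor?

144

Point: @0: flags [1B, align 1] → 1; +7 pad (align 8); @8: proto [8B, align 8] → 16; @16: window [4B, align 4] → 20; @20: payload_len [4B, align 4] → 24; size 24, align 8
@0: b [8B, align 8] → 8
@8: h [88B, align 8] → 96
@96: e [1B, align 1] → 97
@97: c [1B, align 1] → 98
+6 pad (align 8)
@104: a [8B, align 8] → 112
@112: d [4B, align 4] → 116
+4 pad (align 8)
@120: f [24B, align 8] → 144
@144: g [8B, align 8] → 152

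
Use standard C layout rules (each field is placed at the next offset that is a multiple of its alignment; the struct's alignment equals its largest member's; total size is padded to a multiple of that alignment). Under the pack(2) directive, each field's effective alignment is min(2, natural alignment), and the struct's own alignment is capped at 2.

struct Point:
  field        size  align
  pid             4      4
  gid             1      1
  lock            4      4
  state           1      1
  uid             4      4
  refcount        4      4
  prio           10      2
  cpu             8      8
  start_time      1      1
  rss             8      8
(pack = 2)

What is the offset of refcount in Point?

pid at 0 (size 4, align 2) → ends 4
gid at 4 (size 1, align 1) → ends 5
pad 1 to align 2 for lock
lock at 6 (size 4, align 2) → ends 10
state at 10 (size 1, align 1) → ends 11
pad 1 to align 2 for uid
uid at 12 (size 4, align 2) → ends 16
refcount at 16 (size 4, align 2) → ends 20

16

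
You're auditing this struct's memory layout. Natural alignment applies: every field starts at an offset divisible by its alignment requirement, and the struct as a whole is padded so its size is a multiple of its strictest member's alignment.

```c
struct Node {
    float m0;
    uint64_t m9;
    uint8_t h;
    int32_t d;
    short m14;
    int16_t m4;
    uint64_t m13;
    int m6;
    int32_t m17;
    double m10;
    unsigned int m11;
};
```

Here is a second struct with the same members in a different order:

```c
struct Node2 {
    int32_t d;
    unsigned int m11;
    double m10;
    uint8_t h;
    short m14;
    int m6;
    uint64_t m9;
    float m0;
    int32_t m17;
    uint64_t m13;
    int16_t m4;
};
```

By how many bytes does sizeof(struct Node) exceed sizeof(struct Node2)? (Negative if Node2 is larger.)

8

0..4  m0  (4B, 4-aligned)
4..8  -- padding (4B)
8..16  m9  (8B, 8-aligned)
16..17  h  (1B, 1-aligned)
17..20  -- padding (3B)
20..24  d  (4B, 4-aligned)
24..26  m14  (2B, 2-aligned)
26..28  m4  (2B, 2-aligned)
28..32  -- padding (4B)
32..40  m13  (8B, 8-aligned)
40..44  m6  (4B, 4-aligned)
44..48  m17  (4B, 4-aligned)
48..56  m10  (8B, 8-aligned)
56..60  m11  (4B, 4-aligned)
60..64  -- tail padding (4B)
sizeof = 64, alignof = 8
— Node2 —
0..4  d  (4B, 4-aligned)
4..8  m11  (4B, 4-aligned)
8..16  m10  (8B, 8-aligned)
16..17  h  (1B, 1-aligned)
17..18  -- padding (1B)
18..20  m14  (2B, 2-aligned)
20..24  m6  (4B, 4-aligned)
24..32  m9  (8B, 8-aligned)
32..36  m0  (4B, 4-aligned)
36..40  m17  (4B, 4-aligned)
40..48  m13  (8B, 8-aligned)
48..50  m4  (2B, 2-aligned)
50..56  -- tail padding (6B)
sizeof = 56, alignof = 8
64 − 56 = 8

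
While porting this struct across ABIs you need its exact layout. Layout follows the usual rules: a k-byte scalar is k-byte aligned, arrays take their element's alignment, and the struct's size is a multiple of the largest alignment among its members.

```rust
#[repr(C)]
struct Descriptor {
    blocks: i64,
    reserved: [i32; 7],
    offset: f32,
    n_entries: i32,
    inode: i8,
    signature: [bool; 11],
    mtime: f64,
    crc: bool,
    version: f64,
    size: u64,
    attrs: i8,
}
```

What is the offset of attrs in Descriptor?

blocks at 0 (size 8, align 8) → ends 8
reserved at 8 (size 28, align 4) → ends 36
offset at 36 (size 4, align 4) → ends 40
n_entries at 40 (size 4, align 4) → ends 44
inode at 44 (size 1, align 1) → ends 45
signature at 45 (size 11, align 1) → ends 56
mtime at 56 (size 8, align 8) → ends 64
crc at 64 (size 1, align 1) → ends 65
pad 7 to align 8 for version
version at 72 (size 8, align 8) → ends 80
size at 80 (size 8, align 8) → ends 88
attrs at 88 (size 1, align 1) → ends 89

88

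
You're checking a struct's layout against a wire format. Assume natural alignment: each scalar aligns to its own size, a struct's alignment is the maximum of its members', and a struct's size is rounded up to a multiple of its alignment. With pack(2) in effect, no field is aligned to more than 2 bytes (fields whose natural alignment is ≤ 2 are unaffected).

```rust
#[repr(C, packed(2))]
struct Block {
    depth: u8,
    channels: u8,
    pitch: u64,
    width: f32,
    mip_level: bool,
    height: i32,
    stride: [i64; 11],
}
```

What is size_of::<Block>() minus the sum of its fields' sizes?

1

@0: depth [1B, align 1] → 1
@1: channels [1B, align 1] → 2
@2: pitch [8B, align 2] → 10
@10: width [4B, align 2] → 14
@14: mip_level [1B, align 1] → 15
+1 pad (align 2)
@16: height [4B, align 2] → 20
@20: stride [88B, align 2] → 108
size 108, align 2
data bytes 107, size 108 → padding 1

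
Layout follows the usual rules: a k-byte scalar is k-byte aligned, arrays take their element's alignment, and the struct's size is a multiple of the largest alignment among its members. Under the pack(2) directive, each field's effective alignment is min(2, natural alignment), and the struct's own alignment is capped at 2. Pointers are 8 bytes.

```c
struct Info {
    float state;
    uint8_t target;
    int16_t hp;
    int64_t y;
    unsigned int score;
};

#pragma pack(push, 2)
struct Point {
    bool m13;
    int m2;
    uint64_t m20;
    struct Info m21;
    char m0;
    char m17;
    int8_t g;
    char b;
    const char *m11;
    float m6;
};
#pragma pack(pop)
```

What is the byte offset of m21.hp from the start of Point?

20

Info: state at 0 (size 4, align 4) → ends 4; target at 4 (size 1, align 1) → ends 5; pad 1 to align 2 for hp; hp at 6 (size 2, align 2) → ends 8; y at 8 (size 8, align 8) → ends 16; score at 16 (size 4, align 4) → ends 20; tail pad 4 to reach multiple of 8; total 24 bytes, alignment 8
m13 at 0 (size 1, align 1) → ends 1
pad 1 to align 2 for m2
m2 at 2 (size 4, align 2) → ends 6
m20 at 6 (size 8, align 2) → ends 14
m21 at 14 (size 24, align 2) → ends 38
within Info: hp at 6
14 + 6 = 20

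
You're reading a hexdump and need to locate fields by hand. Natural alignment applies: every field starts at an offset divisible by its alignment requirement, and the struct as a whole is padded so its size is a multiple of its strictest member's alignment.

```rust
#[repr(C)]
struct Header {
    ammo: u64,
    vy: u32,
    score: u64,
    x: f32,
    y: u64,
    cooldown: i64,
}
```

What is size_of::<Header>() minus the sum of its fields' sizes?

@0: ammo [8B, align 8] → 8
@8: vy [4B, align 4] → 12
+4 pad (align 8)
@16: score [8B, align 8] → 24
@24: x [4B, align 4] → 28
+4 pad (align 8)
@32: y [8B, align 8] → 40
@40: cooldown [8B, align 8] → 48
size 48, align 8
data bytes 40, size 48 → padding 8

8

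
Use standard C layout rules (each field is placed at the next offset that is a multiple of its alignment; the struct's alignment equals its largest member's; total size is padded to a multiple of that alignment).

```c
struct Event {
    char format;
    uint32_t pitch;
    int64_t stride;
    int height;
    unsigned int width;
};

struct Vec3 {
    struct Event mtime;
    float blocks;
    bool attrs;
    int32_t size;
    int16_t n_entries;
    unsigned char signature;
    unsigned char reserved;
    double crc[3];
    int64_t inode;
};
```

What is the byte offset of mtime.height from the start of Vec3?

Event: @0: format [1B, align 1] → 1; +3 pad (align 4); @4: pitch [4B, align 4] → 8; @8: stride [8B, align 8] → 16; @16: height [4B, align 4] → 20; @20: width [4B, align 4] → 24; size 24, align 8
@0: mtime [24B, align 8] → 24
within Event: height at 16
0 + 16 = 16

16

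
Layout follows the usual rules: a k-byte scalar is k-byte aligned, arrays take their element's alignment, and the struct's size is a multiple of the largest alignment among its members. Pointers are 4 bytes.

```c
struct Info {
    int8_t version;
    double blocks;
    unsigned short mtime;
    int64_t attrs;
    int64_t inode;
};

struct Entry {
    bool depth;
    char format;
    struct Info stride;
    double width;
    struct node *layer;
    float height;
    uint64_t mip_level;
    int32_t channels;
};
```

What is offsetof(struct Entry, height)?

Info: @0: version [1B, align 1] → 1; +7 pad (align 8); @8: blocks [8B, align 8] → 16; @16: mtime [2B, align 2] → 18; +6 pad (align 8); @24: attrs [8B, align 8] → 32; @32: inode [8B, align 8] → 40; size 40, align 8
@0: depth [1B, align 1] → 1
@1: format [1B, align 1] → 2
+6 pad (align 8)
@8: stride [40B, align 8] → 48
@48: width [8B, align 8] → 56
@56: layer [4B, align 4] → 60
@60: height [4B, align 4] → 64

60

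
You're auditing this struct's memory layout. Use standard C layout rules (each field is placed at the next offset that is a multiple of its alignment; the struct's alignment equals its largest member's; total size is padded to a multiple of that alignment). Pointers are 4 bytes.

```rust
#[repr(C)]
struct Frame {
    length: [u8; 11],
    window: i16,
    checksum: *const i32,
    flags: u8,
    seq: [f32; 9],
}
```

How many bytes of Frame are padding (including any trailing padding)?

@0: length [11B, align 1] → 11
+1 pad (align 2)
@12: window [2B, align 2] → 14
+2 pad (align 4)
@16: checksum [4B, align 4] → 20
@20: flags [1B, align 1] → 21
+3 pad (align 4)
@24: seq [36B, align 4] → 60
size 60, align 4
data bytes 54, size 60 → padding 6

6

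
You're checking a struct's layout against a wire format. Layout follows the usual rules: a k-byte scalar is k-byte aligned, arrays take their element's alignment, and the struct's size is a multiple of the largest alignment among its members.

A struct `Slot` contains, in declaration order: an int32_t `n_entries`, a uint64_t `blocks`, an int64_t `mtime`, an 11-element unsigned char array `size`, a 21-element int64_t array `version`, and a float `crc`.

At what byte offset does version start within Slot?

40

0..4  n_entries  (4B, 4-aligned)
4..8  -- padding (4B)
8..16  blocks  (8B, 8-aligned)
16..24  mtime  (8B, 8-aligned)
24..35  size  (11B, 1-aligned)
35..40  -- padding (5B)
40..208  version  (168B, 8-aligned)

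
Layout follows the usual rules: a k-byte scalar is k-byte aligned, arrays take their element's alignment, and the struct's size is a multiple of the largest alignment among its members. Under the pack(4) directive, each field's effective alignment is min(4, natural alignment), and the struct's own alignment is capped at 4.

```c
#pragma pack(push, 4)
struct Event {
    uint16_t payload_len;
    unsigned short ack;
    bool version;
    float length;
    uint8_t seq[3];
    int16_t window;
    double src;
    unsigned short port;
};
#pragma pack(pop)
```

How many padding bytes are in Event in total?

8

@0: payload_len [2B, align 2] → 2
@2: ack [2B, align 2] → 4
@4: version [1B, align 1] → 5
+3 pad (align 4)
@8: length [4B, align 4] → 12
@12: seq [3B, align 1] → 15
+1 pad (align 2)
@16: window [2B, align 2] → 18
+2 pad (align 4)
@20: src [8B, align 4] → 28
@28: port [2B, align 2] → 30
+2 tail pad (align 4)
size 32, align 4
data bytes 24, size 32 → padding 8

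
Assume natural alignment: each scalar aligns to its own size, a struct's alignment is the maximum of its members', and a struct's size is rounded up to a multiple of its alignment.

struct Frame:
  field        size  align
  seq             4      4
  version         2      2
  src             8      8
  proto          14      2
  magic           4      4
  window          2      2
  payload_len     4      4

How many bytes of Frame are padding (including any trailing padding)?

0..4  seq  (4B, 4-aligned)
4..6  version  (2B, 2-aligned)
6..8  -- padding (2B)
8..16  src  (8B, 8-aligned)
16..30  proto  (14B, 2-aligned)
30..32  -- padding (2B)
32..36  magic  (4B, 4-aligned)
36..38  window  (2B, 2-aligned)
38..40  -- padding (2B)
40..44  payload_len  (4B, 4-aligned)
44..48  -- tail padding (4B)
sizeof = 48, alignof = 8
data bytes 38, size 48 → padding 10

10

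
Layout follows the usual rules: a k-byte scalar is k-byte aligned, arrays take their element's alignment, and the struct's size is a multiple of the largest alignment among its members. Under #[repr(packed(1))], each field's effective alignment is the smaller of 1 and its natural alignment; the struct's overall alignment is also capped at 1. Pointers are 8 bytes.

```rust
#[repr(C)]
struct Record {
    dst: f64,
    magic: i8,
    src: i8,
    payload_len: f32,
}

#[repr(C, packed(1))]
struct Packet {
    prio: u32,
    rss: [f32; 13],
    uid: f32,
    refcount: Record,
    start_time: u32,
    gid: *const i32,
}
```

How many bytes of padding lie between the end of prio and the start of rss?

Record: @0: dst [8B, align 8] → 8; @8: magic [1B, align 1] → 9; @9: src [1B, align 1] → 10; +2 pad (align 4); @12: payload_len [4B, align 4] → 16; size 16, align 8
@0: prio [4B, align 1] → 4
@4: rss [52B, align 1] → 56

0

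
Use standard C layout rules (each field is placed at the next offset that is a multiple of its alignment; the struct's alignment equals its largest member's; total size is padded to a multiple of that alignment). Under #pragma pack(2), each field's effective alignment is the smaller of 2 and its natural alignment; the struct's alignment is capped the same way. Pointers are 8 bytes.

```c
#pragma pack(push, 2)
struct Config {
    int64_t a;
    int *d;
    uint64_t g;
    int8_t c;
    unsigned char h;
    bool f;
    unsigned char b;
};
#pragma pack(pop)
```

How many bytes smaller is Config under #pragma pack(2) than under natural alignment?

4

natural layout:
  a at 0 (size 8, align 8) → ends 8
  d at 8 (size 8, align 8) → ends 16
  g at 16 (size 8, align 8) → ends 24
  c at 24 (size 1, align 1) → ends 25
  h at 25 (size 1, align 1) → ends 26
  f at 26 (size 1, align 1) → ends 27
  b at 27 (size 1, align 1) → ends 28
  tail pad 4 to reach multiple of 8
  total 32 bytes, alignment 8
packed(2) layout:
  a at 0 (size 8, align 2) → ends 8
  d at 8 (size 8, align 2) → ends 16
  g at 16 (size 8, align 2) → ends 24
  c at 24 (size 1, align 1) → ends 25
  h at 25 (size 1, align 1) → ends 26
  f at 26 (size 1, align 1) → ends 27
  b at 27 (size 1, align 1) → ends 28
  total 28 bytes, alignment 2
32 − 28 = 4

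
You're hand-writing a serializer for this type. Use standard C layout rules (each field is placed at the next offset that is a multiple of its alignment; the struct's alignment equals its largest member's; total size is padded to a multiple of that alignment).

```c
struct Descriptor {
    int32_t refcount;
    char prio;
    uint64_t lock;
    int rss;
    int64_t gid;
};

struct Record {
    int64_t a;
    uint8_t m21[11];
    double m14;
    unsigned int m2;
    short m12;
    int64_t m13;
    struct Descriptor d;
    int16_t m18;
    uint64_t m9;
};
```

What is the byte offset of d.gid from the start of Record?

72

Descriptor: @0: refcount [4B, align 4] → 4; @4: prio [1B, align 1] → 5; +3 pad (align 8); @8: lock [8B, align 8] → 16; @16: rss [4B, align 4] → 20; +4 pad (align 8); @24: gid [8B, align 8] → 32; size 32, align 8
@0: a [8B, align 8] → 8
@8: m21 [11B, align 1] → 19
+5 pad (align 8)
@24: m14 [8B, align 8] → 32
@32: m2 [4B, align 4] → 36
@36: m12 [2B, align 2] → 38
+2 pad (align 8)
@40: m13 [8B, align 8] → 48
@48: d [32B, align 8] → 80
within Descriptor: gid at 24
48 + 24 = 72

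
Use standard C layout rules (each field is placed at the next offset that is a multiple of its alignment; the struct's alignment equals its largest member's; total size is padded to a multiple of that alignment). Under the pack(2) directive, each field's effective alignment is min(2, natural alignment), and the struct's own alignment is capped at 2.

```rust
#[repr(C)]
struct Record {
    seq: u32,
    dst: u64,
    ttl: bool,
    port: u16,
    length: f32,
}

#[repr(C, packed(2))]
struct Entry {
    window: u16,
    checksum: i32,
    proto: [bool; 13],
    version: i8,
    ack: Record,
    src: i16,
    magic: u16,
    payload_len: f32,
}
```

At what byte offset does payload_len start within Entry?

48

Record: 0..4  seq  (4B, 4-aligned); 4..8  -- padding (4B); 8..16  dst  (8B, 8-aligned); 16..17  ttl  (1B, 1-aligned); 17..18  -- padding (1B); 18..20  port  (2B, 2-aligned); 20..24  length  (4B, 4-aligned); sizeof = 24, alignof = 8
0..2  window  (2B, 2-aligned)
2..6  checksum  (4B, 2-aligned)
6..19  proto  (13B, 1-aligned)
19..20  version  (1B, 1-aligned)
20..44  ack  (24B, 2-aligned)
44..46  src  (2B, 2-aligned)
46..48  magic  (2B, 2-aligned)
48..52  payload_len  (4B, 2-aligned)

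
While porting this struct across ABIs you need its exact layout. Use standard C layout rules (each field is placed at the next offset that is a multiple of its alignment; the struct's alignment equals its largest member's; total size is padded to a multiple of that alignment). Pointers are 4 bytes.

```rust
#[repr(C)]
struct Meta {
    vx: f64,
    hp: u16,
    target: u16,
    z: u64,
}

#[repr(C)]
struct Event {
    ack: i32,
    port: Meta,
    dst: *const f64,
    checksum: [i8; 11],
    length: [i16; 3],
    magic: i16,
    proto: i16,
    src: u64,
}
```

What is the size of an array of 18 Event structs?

1296

Meta: 0..8  vx  (8B, 8-aligned); 8..10  hp  (2B, 2-aligned); 10..12  target  (2B, 2-aligned); 12..16  -- padding (4B); 16..24  z  (8B, 8-aligned); sizeof = 24, alignof = 8
0..4  ack  (4B, 4-aligned)
4..8  -- padding (4B)
8..32  port  (24B, 8-aligned)
32..36  dst  (4B, 4-aligned)
36..47  checksum  (11B, 1-aligned)
47..48  -- padding (1B)
48..54  length  (6B, 2-aligned)
54..56  magic  (2B, 2-aligned)
56..58  proto  (2B, 2-aligned)
58..64  -- padding (6B)
64..72  src  (8B, 8-aligned)
sizeof = 72, alignof = 8
array of 18: 18 × 72 = 1296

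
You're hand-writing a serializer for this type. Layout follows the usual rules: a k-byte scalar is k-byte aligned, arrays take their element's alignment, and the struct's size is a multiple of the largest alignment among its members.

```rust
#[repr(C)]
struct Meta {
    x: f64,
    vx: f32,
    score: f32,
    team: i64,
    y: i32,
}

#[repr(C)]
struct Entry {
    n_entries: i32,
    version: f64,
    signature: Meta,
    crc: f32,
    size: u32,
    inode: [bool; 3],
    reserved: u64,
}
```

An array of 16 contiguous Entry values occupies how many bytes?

1152

Meta: 0..8  x  (8B, 8-aligned); 8..12  vx  (4B, 4-aligned); 12..16  score  (4B, 4-aligned); 16..24  team  (8B, 8-aligned); 24..28  y  (4B, 4-aligned); 28..32  -- tail padding (4B); sizeof = 32, alignof = 8
0..4  n_entries  (4B, 4-aligned)
4..8  -- padding (4B)
8..16  version  (8B, 8-aligned)
16..48  signature  (32B, 8-aligned)
48..52  crc  (4B, 4-aligned)
52..56  size  (4B, 4-aligned)
56..59  inode  (3B, 1-aligned)
59..64  -- padding (5B)
64..72  reserved  (8B, 8-aligned)
sizeof = 72, alignof = 8
array of 16: 16 × 72 = 1152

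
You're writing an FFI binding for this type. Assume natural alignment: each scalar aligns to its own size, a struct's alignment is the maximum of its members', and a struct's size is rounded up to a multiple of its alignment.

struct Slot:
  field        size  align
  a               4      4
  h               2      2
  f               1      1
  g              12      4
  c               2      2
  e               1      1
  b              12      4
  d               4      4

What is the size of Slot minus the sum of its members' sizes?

0..4  a  (4B, 4-aligned)
4..6  h  (2B, 2-aligned)
6..7  f  (1B, 1-aligned)
7..8  -- padding (1B)
8..20  g  (12B, 4-aligned)
20..22  c  (2B, 2-aligned)
22..23  e  (1B, 1-aligned)
23..24  -- padding (1B)
24..36  b  (12B, 4-aligned)
36..40  d  (4B, 4-aligned)
sizeof = 40, alignof = 4
data bytes 38, size 40 → padding 2

2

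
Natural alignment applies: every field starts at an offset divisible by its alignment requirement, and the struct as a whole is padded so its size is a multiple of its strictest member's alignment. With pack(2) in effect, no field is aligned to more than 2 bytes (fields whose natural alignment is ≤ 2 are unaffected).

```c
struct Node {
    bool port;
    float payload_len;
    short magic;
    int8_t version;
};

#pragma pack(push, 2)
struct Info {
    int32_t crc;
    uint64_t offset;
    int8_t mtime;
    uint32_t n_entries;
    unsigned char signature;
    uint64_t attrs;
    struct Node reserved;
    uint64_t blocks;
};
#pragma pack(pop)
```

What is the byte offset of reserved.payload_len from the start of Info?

32

Node: port at 0 (size 1, align 1) → ends 1; pad 3 to align 4 for payload_len; payload_len at 4 (size 4, align 4) → ends 8; magic at 8 (size 2, align 2) → ends 10; version at 10 (size 1, align 1) → ends 11; tail pad 1 to reach multiple of 4; total 12 bytes, alignment 4
crc at 0 (size 4, align 2) → ends 4
offset at 4 (size 8, align 2) → ends 12
mtime at 12 (size 1, align 1) → ends 13
pad 1 to align 2 for n_entries
n_entries at 14 (size 4, align 2) → ends 18
signature at 18 (size 1, align 1) → ends 19
pad 1 to align 2 for attrs
attrs at 20 (size 8, align 2) → ends 28
reserved at 28 (size 12, align 2) → ends 40
within Node: payload_len at 4
28 + 4 = 32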